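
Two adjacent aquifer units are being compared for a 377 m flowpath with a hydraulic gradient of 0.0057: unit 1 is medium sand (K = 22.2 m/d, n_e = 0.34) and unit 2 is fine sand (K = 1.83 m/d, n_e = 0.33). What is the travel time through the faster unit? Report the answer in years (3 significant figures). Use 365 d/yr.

Unit 1 (medium sand): v = 22.2×0.0057/0.34 = 0.3722 m/d, t = 377/0.3722 = 1013 d
Unit 2 (fine sand): v = 1.83×0.0057/0.33 = 0.03161 m/d, t = 377/0.03161 = 11930 d
Faster: 1013 d / 365 = 2.78 yr

2.78 years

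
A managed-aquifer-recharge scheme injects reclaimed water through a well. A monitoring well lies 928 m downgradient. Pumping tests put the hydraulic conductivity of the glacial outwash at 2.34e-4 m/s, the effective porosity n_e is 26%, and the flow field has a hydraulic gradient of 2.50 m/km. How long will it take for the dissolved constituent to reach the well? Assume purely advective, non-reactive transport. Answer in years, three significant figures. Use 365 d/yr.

K = 2.34e-4 m/s × 86400 s/d = 20.22 m/d
Specific discharge q = 20.22 × 0.0025 = 0.05054 m/d
v = Ki/n = 20.22·0.0025/0.26 = 0.1944 m/d
t = L / v = 928 / 0.1944 = 4774 d
   = 4774 / 365 = 13.1 yr

13.1 years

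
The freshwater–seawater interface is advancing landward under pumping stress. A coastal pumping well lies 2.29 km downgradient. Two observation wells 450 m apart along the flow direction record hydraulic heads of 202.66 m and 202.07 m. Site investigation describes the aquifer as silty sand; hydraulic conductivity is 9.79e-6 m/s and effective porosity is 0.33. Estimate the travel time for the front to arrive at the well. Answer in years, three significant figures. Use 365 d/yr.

Hydraulic gradient i = (202.66 − 202.07) / 450 = 0.59 / 450 = 0.001311
K = 9.79e-6 m/s × 86400 s/d = 0.8459 m/d
Darcy flux q = K·i = 0.8459 × 0.001311 = 0.001109 m/d
v_s = q/n_e = 0.001109/0.33 = 0.003361 m/d
L = 2.29 km = 2290 m
t = L / v = 2290 / 0.003361 = 681400 d
   = 681400 / 365 = 1870 yr

1870 years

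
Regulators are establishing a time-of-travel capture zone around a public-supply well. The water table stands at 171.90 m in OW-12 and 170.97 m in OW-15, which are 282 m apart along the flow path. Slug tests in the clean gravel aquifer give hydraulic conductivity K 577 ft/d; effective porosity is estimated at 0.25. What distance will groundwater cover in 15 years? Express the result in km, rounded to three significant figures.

Hydraulic gradient i = (171.90 − 170.97) / 282 = 0.93 / 282 = 0.003298
K = 577 ft/d × 0.3048 = 175.9 m/d
q = Ki = 175.9 × 0.003298 = 0.5800 m/d
Seepage velocity v = q / n = 0.5800 / 0.25 = 2.320 m/d
T = 15 yr × 365 = 5475 d
L = v × T = 2.320 × 5475 = 12700 m
   = 12.7 km

12.7 km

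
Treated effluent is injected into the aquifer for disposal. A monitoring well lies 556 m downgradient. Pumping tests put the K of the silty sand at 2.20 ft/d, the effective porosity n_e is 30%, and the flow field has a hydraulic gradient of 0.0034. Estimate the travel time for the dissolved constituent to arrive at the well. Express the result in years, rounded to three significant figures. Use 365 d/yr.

200 years

K = 2.20 ft/d × 0.3048 = 0.6706 m/d
Specific discharge q = 0.6706 × 0.0034 = 0.002280 m/d
Average linear velocity = 0.002280 / 0.30 = 0.007600 m/d
t = L / v = 556 / 0.007600 = 73160 d
   = 73160 / 365 = 200 yr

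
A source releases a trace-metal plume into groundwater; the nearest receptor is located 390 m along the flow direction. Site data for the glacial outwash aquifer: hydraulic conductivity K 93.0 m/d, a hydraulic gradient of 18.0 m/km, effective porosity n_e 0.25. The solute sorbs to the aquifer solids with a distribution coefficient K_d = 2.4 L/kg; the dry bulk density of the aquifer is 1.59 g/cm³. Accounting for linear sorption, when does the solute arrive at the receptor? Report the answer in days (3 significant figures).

947 days

Darcy flux q = K·i = 93.0 × 0.018 = 1.674 m/d
Seepage velocity v = q / n = 1.674 / 0.25 = 6.696 m/d
Retardation R = 1 + ρ_b·K_d/n = 1 + 1.59×2.4/0.25 = 16.26
Contaminant velocity v_c = v/R = 6.696/16.26 = 0.4117 m/d
t = L/v_c = 390/0.4117 = 947.3 d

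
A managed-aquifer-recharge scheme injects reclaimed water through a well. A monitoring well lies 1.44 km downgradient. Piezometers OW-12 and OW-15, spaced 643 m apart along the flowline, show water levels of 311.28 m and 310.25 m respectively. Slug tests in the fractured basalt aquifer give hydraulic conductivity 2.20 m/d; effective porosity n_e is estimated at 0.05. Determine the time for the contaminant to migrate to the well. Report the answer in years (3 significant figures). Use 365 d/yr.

Hydraulic gradient i = (311.28 − 310.25) / 643 = 1.03 / 643 = 0.001602
Specific discharge q = 2.20 × 0.001602 = 0.003524 m/d
v = Ki/n = 2.20·0.001602/0.05 = 0.07048 m/d
L = 1.44 km = 1440 m
t = L / v = 1440 / 0.07048 = 20430 d
   = 20430 / 365 = 56.0 yr

56.0 years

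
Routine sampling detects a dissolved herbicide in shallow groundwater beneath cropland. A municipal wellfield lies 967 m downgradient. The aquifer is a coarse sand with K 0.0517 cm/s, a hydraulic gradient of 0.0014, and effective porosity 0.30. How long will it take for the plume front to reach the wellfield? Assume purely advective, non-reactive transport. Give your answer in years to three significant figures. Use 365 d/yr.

K = 0.0517 cm/s × 864 = 44.67 m/d
Darcy flux q = K·i = 44.67 × 0.0014 = 0.06254 m/d
v_s = q/n_e = 0.06254/0.30 = 0.2085 m/d
t = L / v = 967 / 0.2085 = 4639 d
   = 4639 / 365 = 12.7 yr

12.7 years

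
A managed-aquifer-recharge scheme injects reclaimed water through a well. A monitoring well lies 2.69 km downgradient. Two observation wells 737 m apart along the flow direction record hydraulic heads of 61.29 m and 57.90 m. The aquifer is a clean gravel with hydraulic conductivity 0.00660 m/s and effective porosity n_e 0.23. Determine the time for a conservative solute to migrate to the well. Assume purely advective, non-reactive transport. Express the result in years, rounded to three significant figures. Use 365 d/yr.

Hydraulic gradient i = (61.29 − 57.90) / 737 = 3.39 / 737 = 0.004600
K = 0.00660 m/s × 86400 s/d = 570.2 m/d
q = Ki = 570.2 × 0.004600 = 2.623 m/d
v = Ki/n = 570.2·0.004600/0.23 = 11.40 m/d
L = 2.69 km = 2690 m
t = L / v = 2690 / 11.40 = 235.9 d
   = 235.9 / 365 = 0.646 yr

0.646 years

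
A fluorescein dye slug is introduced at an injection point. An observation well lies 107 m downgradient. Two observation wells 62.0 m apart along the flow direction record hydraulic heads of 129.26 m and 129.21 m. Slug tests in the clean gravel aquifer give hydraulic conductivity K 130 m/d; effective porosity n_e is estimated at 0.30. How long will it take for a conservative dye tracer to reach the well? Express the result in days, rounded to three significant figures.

Hydraulic gradient i = (129.26 − 129.21) / 62.0 = 0.05 / 62.0 = 8.065e-4
q = Ki = 130 × 8.065e-4 = 0.1048 m/d
v_s = q/n_e = 0.1048/0.30 = 0.3495 m/d
t = L / v = 107 / 0.3495 = 306.2 d

306 days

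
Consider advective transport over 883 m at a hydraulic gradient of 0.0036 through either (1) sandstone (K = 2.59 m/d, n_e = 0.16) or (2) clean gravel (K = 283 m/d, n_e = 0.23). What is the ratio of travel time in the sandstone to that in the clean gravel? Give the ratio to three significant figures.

76.0

Unit 1 (sandstone): v = 2.59×0.0036/0.16 = 0.05827 m/d, t = 883/0.05827 = 15150 d
Unit 2 (clean gravel): v = 283×0.0036/0.23 = 4.430 m/d, t = 883/4.430 = 199.3 d
t(sandstone) / t(clean gravel) = 15150/199.3 = 76.0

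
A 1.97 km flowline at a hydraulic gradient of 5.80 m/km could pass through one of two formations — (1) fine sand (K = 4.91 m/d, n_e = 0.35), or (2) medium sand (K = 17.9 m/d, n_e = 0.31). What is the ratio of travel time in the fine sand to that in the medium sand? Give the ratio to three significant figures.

4.12

Unit 1 (fine sand): v = 4.91×0.0058/0.35 = 0.08137 m/d, t = 1970/0.08137 = 24210 d
Unit 2 (medium sand): v = 17.9×0.0058/0.31 = 0.3349 m/d, t = 1970/0.3349 = 5882 d
t(fine sand) / t(medium sand) = 24210/5882 = 4.12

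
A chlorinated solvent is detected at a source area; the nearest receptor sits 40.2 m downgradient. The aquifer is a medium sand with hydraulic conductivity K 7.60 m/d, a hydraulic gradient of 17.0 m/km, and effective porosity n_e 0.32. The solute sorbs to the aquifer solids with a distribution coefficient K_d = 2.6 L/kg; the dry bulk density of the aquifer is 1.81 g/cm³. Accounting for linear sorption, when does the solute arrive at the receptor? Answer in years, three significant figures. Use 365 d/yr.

Darcy flux q = K·i = 7.60 × 0.017 = 0.1292 m/d
Seepage velocity v = q / n = 0.1292 / 0.32 = 0.4038 m/d
Retardation R = 1 + ρ_b·K_d/n = 1 + 1.81×2.6/0.32 = 15.71
Contaminant velocity v_c = v/R = 0.4038/15.71 = 0.02571 m/d
t = L/v_c = 40.2/0.02571 = 1564 d
   = 1564/365 = 4.28 yr

4.28 years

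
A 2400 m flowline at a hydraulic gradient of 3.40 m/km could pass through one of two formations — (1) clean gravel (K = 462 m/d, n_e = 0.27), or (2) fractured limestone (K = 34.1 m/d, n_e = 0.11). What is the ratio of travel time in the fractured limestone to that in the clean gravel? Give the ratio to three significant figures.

Unit 1 (clean gravel): v = 462×0.0034/0.27 = 5.818 m/d, t = 2400/5.818 = 412.5 d
Unit 2 (fractured limestone): v = 34.1×0.0034/0.11 = 1.054 m/d, t = 2400/1.054 = 2277 d
t(fractured limestone) / t(clean gravel) = 2277/412.5 = 5.52

5.52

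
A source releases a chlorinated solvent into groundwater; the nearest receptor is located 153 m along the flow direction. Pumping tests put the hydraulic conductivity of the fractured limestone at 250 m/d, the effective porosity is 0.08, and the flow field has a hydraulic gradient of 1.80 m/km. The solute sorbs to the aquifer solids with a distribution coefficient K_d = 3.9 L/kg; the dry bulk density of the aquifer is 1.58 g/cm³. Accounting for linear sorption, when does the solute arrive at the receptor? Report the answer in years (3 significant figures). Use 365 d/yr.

5.81 years

q = Ki = 250 × 0.0018 = 0.4500 m/d
v = Ki/n = 250·0.0018/0.08 = 5.625 m/d
Retardation R = 1 + ρ_b·K_d/n = 1 + 1.58×3.9/0.08 = 78.02
Contaminant velocity v_c = v/R = 5.625/78.02 = 0.07209 m/d
t = L/v_c = 153/0.07209 = 2122 d
   = 2122/365 = 5.81 yr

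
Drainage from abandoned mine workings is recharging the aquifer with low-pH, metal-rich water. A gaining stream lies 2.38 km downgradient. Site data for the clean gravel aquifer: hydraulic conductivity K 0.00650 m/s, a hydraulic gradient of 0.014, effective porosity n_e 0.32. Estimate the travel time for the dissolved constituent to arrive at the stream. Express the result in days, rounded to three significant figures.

K = 0.00650 m/s × 86400 s/d = 561.6 m/d
Specific discharge q = 561.6 × 0.014 = 7.862 m/d
Average linear velocity = 7.862 / 0.32 = 24.57 m/d
L = 2.38 km = 2380 m
t = L / v = 2380 / 24.57 = 96.87 d

96.9 days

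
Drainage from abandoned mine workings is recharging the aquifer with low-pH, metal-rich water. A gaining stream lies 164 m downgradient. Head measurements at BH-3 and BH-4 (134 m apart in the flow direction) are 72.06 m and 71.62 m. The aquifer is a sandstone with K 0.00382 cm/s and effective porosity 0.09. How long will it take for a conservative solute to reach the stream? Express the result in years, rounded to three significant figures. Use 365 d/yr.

3.73 years

Hydraulic gradient i = (72.06 − 71.62) / 134 = 0.44 / 134 = 0.003284
K = 0.00382 cm/s × 864 = 3.300 m/d
Specific discharge q = 3.300 × 0.003284 = 0.01084 m/d
Seepage velocity v = q / n = 0.01084 / 0.09 = 0.1204 m/d
t = L / v = 164 / 0.1204 = 1362 d
   = 1362 / 365 = 3.73 yr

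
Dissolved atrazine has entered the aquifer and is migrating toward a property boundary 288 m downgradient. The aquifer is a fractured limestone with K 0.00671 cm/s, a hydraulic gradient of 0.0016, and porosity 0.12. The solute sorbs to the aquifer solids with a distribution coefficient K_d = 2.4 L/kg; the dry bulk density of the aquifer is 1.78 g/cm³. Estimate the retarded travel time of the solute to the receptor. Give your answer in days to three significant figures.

136000 days

K = 0.00671 cm/s × 864 = 5.797 m/d
q = Ki = 5.797 × 0.0016 = 0.009276 m/d
Seepage velocity v = q / n = 0.009276 / 0.12 = 0.07730 m/d
Retardation R = 1 + ρ_b·K_d/n = 1 + 1.78×2.4/0.12 = 36.60
Contaminant velocity v_c = v/R = 0.07730/36.60 = 0.002112 m/d
t = L/v_c = 288/0.002112 = 136400 d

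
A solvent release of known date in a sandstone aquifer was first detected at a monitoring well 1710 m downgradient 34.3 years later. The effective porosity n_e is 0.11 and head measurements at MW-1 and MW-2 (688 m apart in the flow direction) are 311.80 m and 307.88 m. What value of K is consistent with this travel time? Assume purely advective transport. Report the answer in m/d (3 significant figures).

2.64 m/d

Hydraulic gradient i = (311.80 − 307.88) / 688 = 3.92 / 688 = 0.005698
t = 34.3 years = 12520 d
v = L / t = 1710 / 12520 = 0.1366 m/d
K = v · n / i = 0.1366 × 0.11 / 0.005698 = 2.64 m/d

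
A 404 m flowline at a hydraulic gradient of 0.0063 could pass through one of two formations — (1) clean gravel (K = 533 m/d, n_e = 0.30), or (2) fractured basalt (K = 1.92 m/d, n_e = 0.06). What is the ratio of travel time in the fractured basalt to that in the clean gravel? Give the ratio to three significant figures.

Unit 1 (clean gravel): v = 533×0.0063/0.30 = 11.19 m/d, t = 404/11.19 = 36.09 d
Unit 2 (fractured basalt): v = 1.92×0.0063/0.06 = 0.2016 m/d, t = 404/0.2016 = 2004 d
t(fractured basalt) / t(clean gravel) = 2004/36.09 = 55.5

55.5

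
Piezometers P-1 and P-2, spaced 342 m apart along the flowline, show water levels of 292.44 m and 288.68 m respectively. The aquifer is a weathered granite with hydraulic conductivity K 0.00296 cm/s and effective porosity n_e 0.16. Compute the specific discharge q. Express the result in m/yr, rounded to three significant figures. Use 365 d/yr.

10.3 m/yr

Hydraulic gradient i = (292.44 − 288.68) / 342 = 3.76 / 342 = 0.01099
K = 0.00296 cm/s × 864 = 2.557 m/d
Darcy flux q = K·i = 2.557 × 0.01099 = 0.02812 m/d
   = 0.02812 × 365 = 10.3 m/yr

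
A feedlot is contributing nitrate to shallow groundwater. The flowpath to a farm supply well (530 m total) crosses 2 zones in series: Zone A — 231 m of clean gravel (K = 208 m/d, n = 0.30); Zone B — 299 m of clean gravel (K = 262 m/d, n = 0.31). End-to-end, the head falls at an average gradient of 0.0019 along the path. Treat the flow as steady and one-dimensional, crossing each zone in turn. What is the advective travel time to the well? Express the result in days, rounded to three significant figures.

Continuity: the same q passes through each zone, so ΔH = q·Σ(L_j/K_j) — the zones act as resistances in series.
Σ(L/K) = 231/208 + 299/262 = 1.111 + 1.141 = 2.252 d
K_eq = L_total / Σ(L/K) = 530 / 2.252 = 235.4 m/d
q = K_eq · i = 235.4 × 0.0019 = 0.4472 m/d (same in every zone)
Zone A: v = q/n = 0.4472/0.30 = 1.491 m/d → t_A = 231/1.491 = 155.0 d
Zone B: v = q/n = 0.4472/0.31 = 1.443 m/d → t_B = 299/1.443 = 207.3 d
Total t = 155.0 + 207.3 = 362.2 d

362 days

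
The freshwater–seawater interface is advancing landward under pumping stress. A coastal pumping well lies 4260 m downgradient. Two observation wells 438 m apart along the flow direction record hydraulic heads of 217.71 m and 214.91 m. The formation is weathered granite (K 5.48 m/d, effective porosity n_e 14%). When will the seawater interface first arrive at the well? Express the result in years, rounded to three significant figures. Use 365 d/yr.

46.6 years

Hydraulic gradient i = (217.71 − 214.91) / 438 = 2.80 / 438 = 0.006393
Darcy flux q = K·i = 5.48 × 0.006393 = 0.03503 m/d
v = Ki/n = 5.48·0.006393/0.14 = 0.2502 m/d
t = L / v = 4260 / 0.2502 = 17020 d
   = 17020 / 365 = 46.6 yr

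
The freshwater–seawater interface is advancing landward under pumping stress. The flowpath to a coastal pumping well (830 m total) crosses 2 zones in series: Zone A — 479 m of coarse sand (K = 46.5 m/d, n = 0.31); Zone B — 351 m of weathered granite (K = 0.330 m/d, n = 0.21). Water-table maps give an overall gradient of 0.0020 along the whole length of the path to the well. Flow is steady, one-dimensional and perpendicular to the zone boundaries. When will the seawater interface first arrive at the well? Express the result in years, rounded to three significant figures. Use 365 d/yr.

Steady 1-D flow in series ⇒ the Darcy flux q is identical in every zone and the zone head losses add (resistances L/K in series).
Σ(L/K) = 479/46.5 + 351/0.330 = 10.30 + 1064 = 1074 d
K_eq = L_total / Σ(L/K) = 830 / 1074 = 0.7729 m/d
q = K_eq · i = 0.7729 × 0.0020 = 0.001546 m/d (same in every zone)
Zone A: v = q/n = 0.001546/0.31 = 0.004986 m/d → t_A = 479/0.004986 = 96070 d
Zone B: v = q/n = 0.001546/0.21 = 0.007361 m/d → t_B = 351/0.007361 = 47690 d
Total t = 96070 + 47690 = 143800 d
   = 143800 / 365 = 394 yr

394 years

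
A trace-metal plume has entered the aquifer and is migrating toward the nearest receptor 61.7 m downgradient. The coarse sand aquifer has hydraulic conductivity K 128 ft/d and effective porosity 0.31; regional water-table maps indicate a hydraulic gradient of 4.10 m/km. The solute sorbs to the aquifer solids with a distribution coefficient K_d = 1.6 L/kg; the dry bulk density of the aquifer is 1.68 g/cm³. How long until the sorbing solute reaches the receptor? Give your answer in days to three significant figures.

K = 128 ft/d × 0.3048 = 39.01 m/d
q = Ki = 39.01 × 0.0041 = 0.1600 m/d
v = Ki/n = 39.01·0.0041/0.31 = 0.5160 m/d
Retardation R = 1 + ρ_b·K_d/n = 1 + 1.68×1.6/0.31 = 9.671
Contaminant velocity v_c = v/R = 0.5160/9.671 = 0.05336 m/d
t = L/v_c = 61.7/0.05336 = 1156 d

1160 days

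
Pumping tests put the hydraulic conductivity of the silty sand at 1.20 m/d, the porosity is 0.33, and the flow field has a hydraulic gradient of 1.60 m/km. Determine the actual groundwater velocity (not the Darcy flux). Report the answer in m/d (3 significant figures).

Darcy flux q = K·i = 1.20 × 0.0016 = 0.001920 m/d
Seepage velocity v = q / n = 0.001920 / 0.33 = 0.005818 m/d

0.00582 m/d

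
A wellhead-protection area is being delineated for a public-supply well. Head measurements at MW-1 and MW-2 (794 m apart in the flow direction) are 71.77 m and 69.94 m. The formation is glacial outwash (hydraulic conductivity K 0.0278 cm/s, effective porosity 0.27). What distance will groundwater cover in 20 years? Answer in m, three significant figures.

1500 m

Hydraulic gradient i = (71.77 − 69.94) / 794 = 1.83 / 794 = 0.002305
K = 0.0278 cm/s × 864 = 24.02 m/d
Darcy flux q = K·i = 24.02 × 0.002305 = 0.05536 m/d
v = Ki/n = 24.02·0.002305/0.27 = 0.2050 m/d
T = 20 yr × 365 = 7300 d
L = v × T = 0.2050 × 7300 = 1497 m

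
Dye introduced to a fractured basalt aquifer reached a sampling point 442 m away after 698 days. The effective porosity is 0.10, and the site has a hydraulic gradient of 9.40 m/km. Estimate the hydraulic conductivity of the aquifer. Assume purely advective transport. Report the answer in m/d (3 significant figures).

6.74 m/d

v = L / t = 442 / 698 = 0.6332 m/d
K = v · n / i = 0.6332 × 0.10 / 0.0094 = 6.74 m/d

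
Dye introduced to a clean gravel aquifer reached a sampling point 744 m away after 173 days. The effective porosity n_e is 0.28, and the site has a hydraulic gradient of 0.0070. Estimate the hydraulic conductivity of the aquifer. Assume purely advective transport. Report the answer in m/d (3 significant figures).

v = L / t = 744 / 173 = 4.301 m/d
K = v · n / i = 4.301 × 0.28 / 0.0070 = 172 m/d

172 m/d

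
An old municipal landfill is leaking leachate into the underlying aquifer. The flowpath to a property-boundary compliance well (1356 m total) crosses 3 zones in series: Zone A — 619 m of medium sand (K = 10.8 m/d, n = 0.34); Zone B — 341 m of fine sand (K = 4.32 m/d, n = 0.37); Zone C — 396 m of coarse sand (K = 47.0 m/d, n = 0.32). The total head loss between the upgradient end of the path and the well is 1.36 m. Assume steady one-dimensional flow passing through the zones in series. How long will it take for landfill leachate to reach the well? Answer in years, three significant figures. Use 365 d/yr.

Continuity: the same q passes through each zone, so ΔH = q·Σ(L_j/K_j) — the zones act as resistances in series.
Σ(L/K) = 619/10.8 + 341/4.32 + 396/47.0 = 57.31 + 78.94 + 8.426 = 144.7 d
q = ΔH / Σ(L/K) = 1.36 / 144.7 = 0.009400 m/d (same in every zone)
Zone A: v = q/n = 0.009400/0.34 = 0.02765 m/d → t_A = 619/0.02765 = 22390 d
Zone B: v = q/n = 0.009400/0.37 = 0.02541 m/d → t_B = 341/0.02541 = 13420 d
Zone C: v = q/n = 0.009400/0.32 = 0.02938 m/d → t_C = 396/0.02938 = 13480 d
Total t = 22390 + 13420 + 13480 = 49290 d
   = 49290 / 365 = 135 yr

135 years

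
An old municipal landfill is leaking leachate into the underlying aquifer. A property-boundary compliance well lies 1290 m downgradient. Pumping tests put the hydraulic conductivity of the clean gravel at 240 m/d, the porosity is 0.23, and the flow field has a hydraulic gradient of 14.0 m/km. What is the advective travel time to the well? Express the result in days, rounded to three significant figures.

Darcy flux q = K·i = 240 × 0.014 = 3.360 m/d
Seepage velocity v = q / n = 3.360 / 0.23 = 14.61 m/d
t = L / v = 1290 / 14.61 = 88.30 d

88.3 days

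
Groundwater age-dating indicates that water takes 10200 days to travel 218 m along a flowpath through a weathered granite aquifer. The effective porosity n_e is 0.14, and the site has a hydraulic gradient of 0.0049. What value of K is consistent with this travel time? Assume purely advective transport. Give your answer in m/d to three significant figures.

0.611 m/d

v = L / t = 218 / 10200 = 0.02137 m/d
K = v · n / i = 0.02137 × 0.14 / 0.0049 = 0.611 m/d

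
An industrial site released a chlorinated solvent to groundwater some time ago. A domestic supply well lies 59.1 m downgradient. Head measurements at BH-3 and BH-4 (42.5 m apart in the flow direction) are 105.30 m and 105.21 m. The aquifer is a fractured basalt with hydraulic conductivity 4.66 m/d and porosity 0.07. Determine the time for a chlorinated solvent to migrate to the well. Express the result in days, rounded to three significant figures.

Hydraulic gradient i = (105.30 − 105.21) / 42.5 = 0.09 / 42.5 = 0.002118
q = Ki = 4.66 × 0.002118 = 0.009868 m/d
v_s = q/n_e = 0.009868/0.07 = 0.1410 m/d
t = L / v = 59.1 / 0.1410 = 419.2 d

419 days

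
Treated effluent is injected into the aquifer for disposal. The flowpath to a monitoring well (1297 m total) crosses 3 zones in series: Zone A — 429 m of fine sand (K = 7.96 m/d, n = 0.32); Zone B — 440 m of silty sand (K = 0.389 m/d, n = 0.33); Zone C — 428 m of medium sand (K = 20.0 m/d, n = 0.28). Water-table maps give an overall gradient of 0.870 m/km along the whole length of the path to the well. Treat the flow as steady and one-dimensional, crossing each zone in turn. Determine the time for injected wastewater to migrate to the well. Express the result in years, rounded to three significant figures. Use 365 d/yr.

For zones in series the flux q is common to all zones; the equivalent conductivity is the harmonic (thickness-weighted) mean, K_eq = L_total / Σ(L_j/K_j).
Σ(L/K) = 429/7.96 + 440/0.389 + 428/20.0 = 53.89 + 1131 + 21.40 = 1206 d
K_eq = L_total / Σ(L/K) = 1297 / 1206 = 1.075 m/d
q = K_eq · i = 1.075 × 8.7e-4 = 9.353e-4 m/d (same in every zone)
Zone A: v = q/n = 9.353e-4/0.32 = 0.002923 m/d → t_A = 429/0.002923 = 146800 d
Zone B: v = q/n = 9.353e-4/0.33 = 0.002834 m/d → t_B = 440/0.002834 = 155200 d
Zone C: v = q/n = 9.353e-4/0.28 = 0.003340 m/d → t_C = 428/0.003340 = 128100 d
Total t = 146800 + 155200 + 128100 = 430100 d
   = 430100 / 365 = 1180 yr

1180 years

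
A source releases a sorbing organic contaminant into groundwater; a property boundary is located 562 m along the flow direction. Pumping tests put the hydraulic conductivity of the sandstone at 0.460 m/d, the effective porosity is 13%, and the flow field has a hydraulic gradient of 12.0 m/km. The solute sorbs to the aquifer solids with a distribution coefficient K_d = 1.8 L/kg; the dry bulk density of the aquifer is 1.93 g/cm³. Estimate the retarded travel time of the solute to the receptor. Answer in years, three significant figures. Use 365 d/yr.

1010 years

Specific discharge q = 0.460 × 0.012 = 0.005520 m/d
Seepage velocity v = q / n = 0.005520 / 0.13 = 0.04246 m/d
Retardation R = 1 + ρ_b·K_d/n = 1 + 1.93×1.8/0.13 = 27.72
Contaminant velocity v_c = v/R = 0.04246/27.72 = 0.001532 m/d
t = L/v_c = 562/0.001532 = 366900 d
   = 366900/365 = 1010 yr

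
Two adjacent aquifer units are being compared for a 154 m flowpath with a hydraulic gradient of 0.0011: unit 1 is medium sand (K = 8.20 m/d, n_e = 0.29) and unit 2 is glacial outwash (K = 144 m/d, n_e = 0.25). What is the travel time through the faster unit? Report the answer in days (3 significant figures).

243 days

Unit 1 (medium sand): v = 8.20×0.0011/0.29 = 0.03110 m/d, t = 154/0.03110 = 4951 d
Unit 2 (glacial outwash): v = 144×0.0011/0.25 = 0.6336 m/d, t = 154/0.6336 = 243.1 d
Faster unit: t = 243 d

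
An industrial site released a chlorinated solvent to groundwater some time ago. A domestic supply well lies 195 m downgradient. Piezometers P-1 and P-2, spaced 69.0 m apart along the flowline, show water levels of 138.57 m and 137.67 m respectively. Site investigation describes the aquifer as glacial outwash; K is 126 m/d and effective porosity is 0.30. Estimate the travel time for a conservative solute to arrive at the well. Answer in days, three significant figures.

Hydraulic gradient i = (138.57 − 137.67) / 69.0 = 0.90 / 69.0 = 0.01304
Specific discharge q = 126 × 0.01304 = 1.643 m/d
v_s = q/n_e = 1.643/0.30 = 5.478 m/d
t = L / v = 195 / 5.478 = 35.60 d

35.6 days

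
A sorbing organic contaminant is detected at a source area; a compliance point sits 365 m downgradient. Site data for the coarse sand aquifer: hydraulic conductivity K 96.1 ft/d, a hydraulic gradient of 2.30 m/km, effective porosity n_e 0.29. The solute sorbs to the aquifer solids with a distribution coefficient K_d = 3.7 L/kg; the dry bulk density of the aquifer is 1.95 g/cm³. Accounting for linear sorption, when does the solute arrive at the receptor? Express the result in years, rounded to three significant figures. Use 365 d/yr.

K = 96.1 ft/d × 0.3048 = 29.29 m/d
Specific discharge q = 29.29 × 0.0023 = 0.06737 m/d
v = Ki/n = 29.29·0.0023/0.29 = 0.2323 m/d
Retardation R = 1 + ρ_b·K_d/n = 1 + 1.95×3.7/0.29 = 25.88
Contaminant velocity v_c = v/R = 0.2323/25.88 = 0.008977 m/d
t = L/v_c = 365/0.008977 = 40660 d
   = 40660/365 = 111 yr

111 years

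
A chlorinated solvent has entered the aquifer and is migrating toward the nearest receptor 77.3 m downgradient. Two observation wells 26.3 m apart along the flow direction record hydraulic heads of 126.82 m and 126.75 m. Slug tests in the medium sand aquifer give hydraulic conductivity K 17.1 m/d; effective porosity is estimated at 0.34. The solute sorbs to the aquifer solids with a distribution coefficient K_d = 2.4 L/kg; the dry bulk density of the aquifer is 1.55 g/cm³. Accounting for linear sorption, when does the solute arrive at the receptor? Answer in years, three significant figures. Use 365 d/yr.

18.9 years

Hydraulic gradient i = (126.82 − 126.75) / 26.3 = 0.07 / 26.3 = 0.002662
Darcy flux q = K·i = 17.1 × 0.002662 = 0.04551 m/d
v_s = q/n_e = 0.04551/0.34 = 0.1339 m/d
Retardation R = 1 + ρ_b·K_d/n = 1 + 1.55×2.4/0.34 = 11.94
Contaminant velocity v_c = v/R = 0.1339/11.94 = 0.01121 m/d
t = L/v_c = 77.3/0.01121 = 6896 d
   = 6896/365 = 18.9 yr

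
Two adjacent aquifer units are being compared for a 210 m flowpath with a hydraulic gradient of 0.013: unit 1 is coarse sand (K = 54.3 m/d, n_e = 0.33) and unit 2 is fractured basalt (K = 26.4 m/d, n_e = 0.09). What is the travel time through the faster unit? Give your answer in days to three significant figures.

Unit 1 (coarse sand): v = 54.3×0.013/0.33 = 2.139 m/d, t = 210/2.139 = 98.17 d
Unit 2 (fractured basalt): v = 26.4×0.013/0.09 = 3.813 m/d, t = 210/3.813 = 55.07 d
Faster unit: t = 55.1 d

55.1 days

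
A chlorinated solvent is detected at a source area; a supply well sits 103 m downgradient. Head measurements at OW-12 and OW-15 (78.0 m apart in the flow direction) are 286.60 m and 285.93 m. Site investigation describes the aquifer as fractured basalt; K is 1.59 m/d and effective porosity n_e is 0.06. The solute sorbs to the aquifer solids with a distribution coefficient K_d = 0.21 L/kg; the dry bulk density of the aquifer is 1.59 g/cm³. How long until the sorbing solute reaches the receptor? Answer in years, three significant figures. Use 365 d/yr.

8.14 years

Hydraulic gradient i = (286.60 − 285.93) / 78.0 = 0.67 / 78.0 = 0.008590
Darcy flux q = K·i = 1.59 × 0.008590 = 0.01366 m/d
Average linear velocity = 0.01366 / 0.06 = 0.2276 m/d
Retardation R = 1 + ρ_b·K_d/n = 1 + 1.59×0.21/0.06 = 6.565
Contaminant velocity v_c = v/R = 0.2276/6.565 = 0.03467 m/d
t = L/v_c = 103/0.03467 = 2971 d
   = 2971/365 = 8.14 yr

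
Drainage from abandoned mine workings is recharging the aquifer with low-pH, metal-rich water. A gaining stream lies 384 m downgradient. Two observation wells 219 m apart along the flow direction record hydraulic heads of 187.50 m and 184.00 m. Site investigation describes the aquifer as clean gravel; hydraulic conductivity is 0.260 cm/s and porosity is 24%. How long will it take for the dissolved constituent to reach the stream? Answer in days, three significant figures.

Hydraulic gradient i = (187.50 − 184.00) / 219 = 3.50 / 219 = 0.01598
K = 0.260 cm/s × 864 = 224.6 m/d
q = Ki = 224.6 × 0.01598 = 3.590 m/d
Average linear velocity = 3.590 / 0.24 = 14.96 m/d
t = L / v = 384 / 14.96 = 25.67 d

25.7 days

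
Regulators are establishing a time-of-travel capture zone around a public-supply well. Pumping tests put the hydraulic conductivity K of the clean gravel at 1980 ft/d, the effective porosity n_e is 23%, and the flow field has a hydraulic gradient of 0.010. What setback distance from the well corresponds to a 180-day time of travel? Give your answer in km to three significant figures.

K = 1980 ft/d × 0.3048 = 603.5 m/d
q = Ki = 603.5 × 0.010 = 6.035 m/d
v = Ki/n = 603.5·0.010/0.23 = 26.24 m/d
L = v × T = 26.24 × 180 = 4723 m
   = 4.72 km

4.72 km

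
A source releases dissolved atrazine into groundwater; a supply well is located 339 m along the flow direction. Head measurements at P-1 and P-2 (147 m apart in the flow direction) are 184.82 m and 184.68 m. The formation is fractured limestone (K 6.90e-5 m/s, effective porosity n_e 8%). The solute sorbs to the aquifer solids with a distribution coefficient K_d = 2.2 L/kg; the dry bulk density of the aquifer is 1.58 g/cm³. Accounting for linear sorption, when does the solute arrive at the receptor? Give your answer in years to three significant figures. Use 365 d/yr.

Hydraulic gradient i = (184.82 − 184.68) / 147 = 0.14 / 147 = 9.524e-4
K = 6.90e-5 m/s × 86400 s/d = 5.962 m/d
Darcy flux q = K·i = 5.962 × 9.524e-4 = 0.005678 m/d
v_s = q/n_e = 0.005678/0.08 = 0.07097 m/d
Retardation R = 1 + ρ_b·K_d/n = 1 + 1.58×2.2/0.08 = 44.45
Contaminant velocity v_c = v/R = 0.07097/44.45 = 0.001597 m/d
t = L/v_c = 339/0.001597 = 212300 d
   = 212300/365 = 582 yr

582 years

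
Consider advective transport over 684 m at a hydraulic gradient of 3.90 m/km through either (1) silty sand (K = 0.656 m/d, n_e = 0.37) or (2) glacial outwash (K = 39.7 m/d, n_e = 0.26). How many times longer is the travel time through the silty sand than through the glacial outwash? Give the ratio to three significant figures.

86.1

Unit 1 (silty sand): v = 0.656×0.0039/0.37 = 0.006915 m/d, t = 684/0.006915 = 98920 d
Unit 2 (glacial outwash): v = 39.7×0.0039/0.26 = 0.5955 m/d, t = 684/0.5955 = 1149 d
t(silty sand) / t(glacial outwash) = 98920/1149 = 86.1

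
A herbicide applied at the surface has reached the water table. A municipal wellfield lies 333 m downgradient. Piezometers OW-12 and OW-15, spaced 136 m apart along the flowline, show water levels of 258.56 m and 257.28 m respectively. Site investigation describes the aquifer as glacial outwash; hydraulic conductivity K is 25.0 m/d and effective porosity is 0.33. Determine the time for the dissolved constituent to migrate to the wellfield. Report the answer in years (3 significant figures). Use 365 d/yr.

Hydraulic gradient i = (258.56 − 257.28) / 136 = 1.28 / 136 = 0.009412
Specific discharge q = 25.0 × 0.009412 = 0.2353 m/d
Average linear velocity = 0.2353 / 0.33 = 0.7130 m/d
t = L / v = 333 / 0.7130 = 467.0 d
   = 467.0 / 365 = 1.28 yr

1.28 years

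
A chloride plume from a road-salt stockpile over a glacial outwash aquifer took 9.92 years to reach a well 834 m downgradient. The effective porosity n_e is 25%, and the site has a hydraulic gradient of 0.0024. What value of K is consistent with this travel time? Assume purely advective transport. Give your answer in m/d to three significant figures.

24.0 m/d

t = 9.92 years = 3621 d
v = L / t = 834 / 3621 = 0.2303 m/d
K = v · n / i = 0.2303 × 0.25 / 0.0024 = 24.0 m/d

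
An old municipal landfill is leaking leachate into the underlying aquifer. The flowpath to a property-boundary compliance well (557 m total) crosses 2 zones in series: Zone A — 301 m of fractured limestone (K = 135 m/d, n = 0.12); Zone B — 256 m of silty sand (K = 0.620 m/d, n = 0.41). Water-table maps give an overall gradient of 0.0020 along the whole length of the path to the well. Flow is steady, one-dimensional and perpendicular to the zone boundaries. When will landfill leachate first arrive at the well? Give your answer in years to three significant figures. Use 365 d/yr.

144 years

Continuity: the same q passes through each zone, so ΔH = q·Σ(L_j/K_j) — the zones act as resistances in series.
Σ(L/K) = 301/135 + 256/0.620 = 2.230 + 412.9 = 415.1 d
K_eq = L_total / Σ(L/K) = 557 / 415.1 = 1.342 m/d
q = K_eq · i = 1.342 × 0.0020 = 0.002683 m/d (same in every zone)
Zone A: v = q/n = 0.002683/0.12 = 0.02236 m/d → t_A = 301/0.02236 = 13460 d
Zone B: v = q/n = 0.002683/0.41 = 0.006545 m/d → t_B = 256/0.006545 = 39110 d
Total t = 13460 + 39110 = 52570 d
   = 52570 / 365 = 144 yr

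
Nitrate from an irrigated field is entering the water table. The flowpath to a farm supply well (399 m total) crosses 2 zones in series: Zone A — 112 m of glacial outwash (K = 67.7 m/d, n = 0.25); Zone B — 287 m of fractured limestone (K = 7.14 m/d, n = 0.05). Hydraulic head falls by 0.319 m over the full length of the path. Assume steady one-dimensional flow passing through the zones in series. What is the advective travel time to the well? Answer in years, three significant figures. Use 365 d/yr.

Continuity: the same q passes through each zone, so ΔH = q·Σ(L_j/K_j) — the zones act as resistances in series.
Σ(L/K) = 112/67.7 + 287/7.14 = 1.654 + 40.20 = 41.85 d
q = ΔH / Σ(L/K) = 0.319 / 41.85 = 0.007622 m/d (same in every zone)
Zone A: v = q/n = 0.007622/0.25 = 0.03049 m/d → t_A = 112/0.03049 = 3673 d
Zone B: v = q/n = 0.007622/0.05 = 0.1524 m/d → t_B = 287/0.1524 = 1883 d
Total t = 3673 + 1883 = 5556 d
   = 5556 / 365 = 15.2 yr

15.2 years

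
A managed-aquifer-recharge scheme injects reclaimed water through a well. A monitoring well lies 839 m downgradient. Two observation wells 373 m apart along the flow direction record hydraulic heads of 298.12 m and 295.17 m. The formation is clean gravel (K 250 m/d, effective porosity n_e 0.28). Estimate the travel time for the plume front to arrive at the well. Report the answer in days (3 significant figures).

Hydraulic gradient i = (298.12 − 295.17) / 373 = 2.95 / 373 = 0.007909
q = Ki = 250 × 0.007909 = 1.977 m/d
Average linear velocity = 1.977 / 0.28 = 7.061 m/d
t = L / v = 839 / 7.061 = 118.8 d

119 days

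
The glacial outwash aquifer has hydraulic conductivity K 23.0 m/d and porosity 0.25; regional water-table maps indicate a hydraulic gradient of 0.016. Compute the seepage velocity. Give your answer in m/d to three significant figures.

Darcy flux q = K·i = 23.0 × 0.016 = 0.3680 m/d
Seepage velocity v = q / n = 0.3680 / 0.25 = 1.472 m/d

1.47 m/d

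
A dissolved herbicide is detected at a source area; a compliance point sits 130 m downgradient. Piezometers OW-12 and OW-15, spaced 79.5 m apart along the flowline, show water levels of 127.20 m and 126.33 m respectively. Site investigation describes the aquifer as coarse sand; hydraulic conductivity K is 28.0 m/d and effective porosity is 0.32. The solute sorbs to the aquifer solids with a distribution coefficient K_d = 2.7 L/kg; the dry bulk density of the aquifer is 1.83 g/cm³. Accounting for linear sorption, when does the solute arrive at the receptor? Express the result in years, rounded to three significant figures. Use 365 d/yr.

Hydraulic gradient i = (127.20 − 126.33) / 79.5 = 0.87 / 79.5 = 0.01094
Darcy flux q = K·i = 28.0 × 0.01094 = 0.3064 m/d
v_s = q/n_e = 0.3064/0.32 = 0.9575 m/d
Retardation R = 1 + ρ_b·K_d/n = 1 + 1.83×2.7/0.32 = 16.44
Contaminant velocity v_c = v/R = 0.9575/16.44 = 0.05824 m/d
t = L/v_c = 130/0.05824 = 2232 d
   = 2232/365 = 6.12 yr

6.12 years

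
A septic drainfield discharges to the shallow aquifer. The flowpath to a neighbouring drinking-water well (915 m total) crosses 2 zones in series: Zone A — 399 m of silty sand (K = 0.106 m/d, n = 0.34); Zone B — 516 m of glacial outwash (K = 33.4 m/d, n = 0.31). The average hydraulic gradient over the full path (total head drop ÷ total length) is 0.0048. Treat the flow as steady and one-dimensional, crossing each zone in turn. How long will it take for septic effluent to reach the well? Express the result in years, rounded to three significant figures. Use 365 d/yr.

697 years

Continuity: the same q passes through each zone, so ΔH = q·Σ(L_j/K_j) — the zones act as resistances in series.
Σ(L/K) = 399/0.106 + 516/33.4 = 3764 + 15.45 = 3780 d
K_eq = L_total / Σ(L/K) = 915 / 3780 = 0.2421 m/d
q = K_eq · i = 0.2421 × 0.0048 = 0.001162 m/d (same in every zone)
Zone A: v = q/n = 0.001162/0.34 = 0.003418 m/d → t_A = 399/0.003418 = 116700 d
Zone B: v = q/n = 0.001162/0.31 = 0.003748 m/d → t_B = 516/0.003748 = 137700 d
Total t = 116700 + 137700 = 254400 d
   = 254400 / 365 = 697 yr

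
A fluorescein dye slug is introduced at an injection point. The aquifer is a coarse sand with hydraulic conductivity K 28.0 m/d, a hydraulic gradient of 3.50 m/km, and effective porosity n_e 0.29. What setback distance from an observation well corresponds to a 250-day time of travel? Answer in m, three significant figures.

84.5 m

Darcy flux q = K·i = 28.0 × 0.0035 = 0.09800 m/d
Seepage velocity v = q / n = 0.09800 / 0.29 = 0.3379 m/d
L = v × T = 0.3379 × 250 = 84.48 m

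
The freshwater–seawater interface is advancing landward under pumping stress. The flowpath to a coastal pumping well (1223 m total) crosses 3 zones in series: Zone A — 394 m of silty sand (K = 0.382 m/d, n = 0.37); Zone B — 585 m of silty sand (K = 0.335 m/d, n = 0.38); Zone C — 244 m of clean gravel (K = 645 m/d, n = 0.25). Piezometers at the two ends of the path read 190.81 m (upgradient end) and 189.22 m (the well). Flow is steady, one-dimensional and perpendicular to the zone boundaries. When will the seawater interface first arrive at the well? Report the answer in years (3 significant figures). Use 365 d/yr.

2050 years

Total head drop ΔH = 190.81 − 189.22 = 1.59 m
Continuity: the same q passes through each zone, so ΔH = q·Σ(L_j/K_j) — the zones act as resistances in series.
Σ(L/K) = 394/0.382 + 585/0.335 + 244/645 = 1031 + 1746 + 0.3783 = 2778 d
q = ΔH / Σ(L/K) = 1.59 / 2778 = 5.723e-4 m/d (same in every zone)
Zone A: v = q/n = 5.723e-4/0.37 = 0.001547 m/d → t_A = 394/0.001547 = 254700 d
Zone B: v = q/n = 5.723e-4/0.38 = 0.001506 m/d → t_B = 585/0.001506 = 388400 d
Zone C: v = q/n = 5.723e-4/0.25 = 0.002289 m/d → t_C = 244/0.002289 = 106600 d
Total t = 254700 + 388400 + 106600 = 749700 d
   = 749700 / 365 = 2050 yr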